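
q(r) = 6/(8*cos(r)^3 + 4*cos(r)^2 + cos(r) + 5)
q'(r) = 6*(24*sin(r)*cos(r)^2 + 8*sin(r)*cos(r) + sin(r))/(8*cos(r)^3 + 4*cos(r)^2 + cos(r) + 5)^2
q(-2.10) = 1.34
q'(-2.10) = -0.79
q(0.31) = 0.36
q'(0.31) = 0.20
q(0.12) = 0.34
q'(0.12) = 0.07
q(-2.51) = 2.31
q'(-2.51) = -5.36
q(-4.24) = 1.30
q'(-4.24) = 0.58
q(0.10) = 0.34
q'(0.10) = 0.06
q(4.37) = 1.25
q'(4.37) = -0.25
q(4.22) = 1.31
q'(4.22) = -0.65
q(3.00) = 35.69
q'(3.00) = 497.28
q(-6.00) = 0.36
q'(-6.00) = 0.18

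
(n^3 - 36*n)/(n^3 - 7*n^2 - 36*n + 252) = n/(n - 7)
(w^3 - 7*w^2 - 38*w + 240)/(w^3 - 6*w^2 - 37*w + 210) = (w - 8)/(w - 7)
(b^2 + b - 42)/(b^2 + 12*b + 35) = (b - 6)/(b + 5)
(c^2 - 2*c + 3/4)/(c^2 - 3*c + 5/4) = (2*c - 3)/(2*c - 5)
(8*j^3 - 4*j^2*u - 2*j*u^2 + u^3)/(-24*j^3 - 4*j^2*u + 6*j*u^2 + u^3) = (-2*j + u)/(6*j + u)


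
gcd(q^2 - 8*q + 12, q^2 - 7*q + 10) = q - 2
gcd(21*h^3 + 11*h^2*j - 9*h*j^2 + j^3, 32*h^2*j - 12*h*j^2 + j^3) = 1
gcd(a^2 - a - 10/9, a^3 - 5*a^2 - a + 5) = 1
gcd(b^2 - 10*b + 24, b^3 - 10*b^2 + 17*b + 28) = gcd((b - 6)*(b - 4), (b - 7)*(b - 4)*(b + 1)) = b - 4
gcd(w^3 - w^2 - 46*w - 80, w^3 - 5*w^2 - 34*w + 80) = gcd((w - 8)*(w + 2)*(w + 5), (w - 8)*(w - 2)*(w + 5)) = w^2 - 3*w - 40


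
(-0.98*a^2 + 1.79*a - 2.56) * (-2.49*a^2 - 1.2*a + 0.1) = 2.4402*a^4 - 3.2811*a^3 + 4.1284*a^2 + 3.251*a - 0.256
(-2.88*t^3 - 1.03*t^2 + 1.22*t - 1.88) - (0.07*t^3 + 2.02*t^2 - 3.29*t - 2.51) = -2.95*t^3 - 3.05*t^2 + 4.51*t + 0.63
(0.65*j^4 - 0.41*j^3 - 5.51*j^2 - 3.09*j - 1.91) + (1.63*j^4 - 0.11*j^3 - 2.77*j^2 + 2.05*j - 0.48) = 2.28*j^4 - 0.52*j^3 - 8.28*j^2 - 1.04*j - 2.39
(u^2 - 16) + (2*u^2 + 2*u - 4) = 3*u^2 + 2*u - 20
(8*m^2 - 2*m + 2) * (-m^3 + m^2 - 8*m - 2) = -8*m^5 + 10*m^4 - 68*m^3 + 2*m^2 - 12*m - 4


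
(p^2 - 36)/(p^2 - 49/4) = 4*(p^2 - 36)/(4*p^2 - 49)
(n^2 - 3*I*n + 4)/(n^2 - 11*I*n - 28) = (n + I)/(n - 7*I)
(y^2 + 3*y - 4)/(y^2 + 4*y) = (y - 1)/y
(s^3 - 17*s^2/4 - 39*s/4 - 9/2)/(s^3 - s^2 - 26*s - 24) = (s + 3/4)/(s + 4)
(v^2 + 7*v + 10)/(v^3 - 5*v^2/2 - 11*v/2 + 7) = 2*(v + 5)/(2*v^2 - 9*v + 7)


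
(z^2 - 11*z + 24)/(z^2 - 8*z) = (z - 3)/z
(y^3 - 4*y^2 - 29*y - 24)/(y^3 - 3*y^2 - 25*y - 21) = (y - 8)/(y - 7)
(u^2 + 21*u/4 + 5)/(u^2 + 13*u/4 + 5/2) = (u + 4)/(u + 2)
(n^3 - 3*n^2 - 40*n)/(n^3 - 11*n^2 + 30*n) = (n^2 - 3*n - 40)/(n^2 - 11*n + 30)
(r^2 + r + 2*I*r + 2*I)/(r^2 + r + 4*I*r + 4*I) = (r + 2*I)/(r + 4*I)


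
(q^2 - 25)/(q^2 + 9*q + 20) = (q - 5)/(q + 4)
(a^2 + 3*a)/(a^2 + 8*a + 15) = a/(a + 5)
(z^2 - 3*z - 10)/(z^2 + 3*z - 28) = (z^2 - 3*z - 10)/(z^2 + 3*z - 28)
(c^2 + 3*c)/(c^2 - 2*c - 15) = c/(c - 5)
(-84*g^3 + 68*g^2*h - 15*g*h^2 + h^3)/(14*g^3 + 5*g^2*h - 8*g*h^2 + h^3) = (-6*g + h)/(g + h)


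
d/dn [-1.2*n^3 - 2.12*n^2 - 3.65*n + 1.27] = -3.6*n^2 - 4.24*n - 3.65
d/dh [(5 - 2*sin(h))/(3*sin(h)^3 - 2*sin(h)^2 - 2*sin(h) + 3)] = (12*sin(h)^3 - 49*sin(h)^2 + 20*sin(h) + 4)*cos(h)/((sin(h) + 1)^2*(3*sin(h)^2 - 5*sin(h) + 3)^2)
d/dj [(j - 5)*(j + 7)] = 2*j + 2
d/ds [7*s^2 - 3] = 14*s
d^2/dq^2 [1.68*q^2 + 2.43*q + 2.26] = 3.36000000000000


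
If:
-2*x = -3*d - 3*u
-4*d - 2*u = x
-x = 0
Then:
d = 0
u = 0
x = 0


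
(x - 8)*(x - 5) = x^2 - 13*x + 40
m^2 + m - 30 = (m - 5)*(m + 6)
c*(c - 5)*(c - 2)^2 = c^4 - 9*c^3 + 24*c^2 - 20*c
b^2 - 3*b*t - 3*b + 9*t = (b - 3)*(b - 3*t)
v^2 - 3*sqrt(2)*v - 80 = (v - 8*sqrt(2))*(v + 5*sqrt(2))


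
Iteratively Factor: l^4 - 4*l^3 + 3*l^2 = (l)*(l^3 - 4*l^2 + 3*l) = l*(l - 1)*(l^2 - 3*l) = l*(l - 3)*(l - 1)*(l)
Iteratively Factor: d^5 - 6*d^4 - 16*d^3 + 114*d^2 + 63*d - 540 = (d + 3)*(d^4 - 9*d^3 + 11*d^2 + 81*d - 180) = (d - 4)*(d + 3)*(d^3 - 5*d^2 - 9*d + 45) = (d - 4)*(d - 3)*(d + 3)*(d^2 - 2*d - 15) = (d - 4)*(d - 3)*(d + 3)^2*(d - 5)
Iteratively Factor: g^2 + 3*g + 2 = (g + 2)*(g + 1)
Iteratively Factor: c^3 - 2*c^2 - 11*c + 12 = (c - 1)*(c^2 - c - 12) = (c - 1)*(c + 3)*(c - 4)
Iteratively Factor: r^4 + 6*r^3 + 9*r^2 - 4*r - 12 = (r + 3)*(r^3 + 3*r^2 - 4) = (r + 2)*(r + 3)*(r^2 + r - 2) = (r + 2)^2*(r + 3)*(r - 1)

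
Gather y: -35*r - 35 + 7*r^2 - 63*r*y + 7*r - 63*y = 7*r^2 - 28*r + y*(-63*r - 63) - 35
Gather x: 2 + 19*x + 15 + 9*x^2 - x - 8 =9*x^2 + 18*x + 9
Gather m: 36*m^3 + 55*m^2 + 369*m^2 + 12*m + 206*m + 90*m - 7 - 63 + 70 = 36*m^3 + 424*m^2 + 308*m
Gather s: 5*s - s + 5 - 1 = 4*s + 4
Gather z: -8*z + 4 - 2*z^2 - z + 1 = -2*z^2 - 9*z + 5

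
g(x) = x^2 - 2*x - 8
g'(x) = 2*x - 2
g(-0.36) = -7.15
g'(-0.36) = -2.72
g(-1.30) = -3.71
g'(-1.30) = -4.60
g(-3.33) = 9.75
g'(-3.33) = -8.66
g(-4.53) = 21.58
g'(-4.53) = -11.06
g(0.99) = -9.00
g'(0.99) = -0.02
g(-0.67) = -6.21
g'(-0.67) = -3.34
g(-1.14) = -4.42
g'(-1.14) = -4.28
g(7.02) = 27.24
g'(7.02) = 12.04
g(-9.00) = 91.00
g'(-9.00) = -20.00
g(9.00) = 55.00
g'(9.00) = 16.00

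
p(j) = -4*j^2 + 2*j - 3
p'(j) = 2 - 8*j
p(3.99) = -58.70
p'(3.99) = -29.92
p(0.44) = -2.89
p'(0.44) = -1.52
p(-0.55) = -5.31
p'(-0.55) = 6.40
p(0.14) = -2.80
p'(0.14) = 0.88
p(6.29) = -148.68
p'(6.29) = -48.32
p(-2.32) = -29.17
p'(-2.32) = 20.56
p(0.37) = -2.81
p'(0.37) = -0.96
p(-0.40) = -4.44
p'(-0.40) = 5.20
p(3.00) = -33.00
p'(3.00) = -22.00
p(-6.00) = -159.00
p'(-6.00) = 50.00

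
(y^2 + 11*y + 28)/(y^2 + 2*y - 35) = (y + 4)/(y - 5)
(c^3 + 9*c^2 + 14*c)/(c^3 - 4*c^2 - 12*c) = (c + 7)/(c - 6)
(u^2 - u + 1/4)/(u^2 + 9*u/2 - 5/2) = (u - 1/2)/(u + 5)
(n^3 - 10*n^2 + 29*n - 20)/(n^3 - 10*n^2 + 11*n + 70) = (n^2 - 5*n + 4)/(n^2 - 5*n - 14)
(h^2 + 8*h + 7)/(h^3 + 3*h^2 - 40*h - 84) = (h + 1)/(h^2 - 4*h - 12)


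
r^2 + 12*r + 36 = (r + 6)^2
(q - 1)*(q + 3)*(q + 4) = q^3 + 6*q^2 + 5*q - 12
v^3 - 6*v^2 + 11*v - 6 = (v - 3)*(v - 2)*(v - 1)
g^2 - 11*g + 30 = (g - 6)*(g - 5)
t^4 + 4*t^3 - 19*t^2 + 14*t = t*(t - 2)*(t - 1)*(t + 7)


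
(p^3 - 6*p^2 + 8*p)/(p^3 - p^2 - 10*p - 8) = p*(p - 2)/(p^2 + 3*p + 2)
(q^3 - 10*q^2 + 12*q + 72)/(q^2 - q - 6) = (q^2 - 12*q + 36)/(q - 3)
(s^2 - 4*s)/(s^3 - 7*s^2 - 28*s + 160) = s/(s^2 - 3*s - 40)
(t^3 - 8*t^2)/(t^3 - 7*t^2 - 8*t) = t/(t + 1)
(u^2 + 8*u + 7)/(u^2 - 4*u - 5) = (u + 7)/(u - 5)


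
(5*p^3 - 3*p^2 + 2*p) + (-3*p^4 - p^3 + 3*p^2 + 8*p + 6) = -3*p^4 + 4*p^3 + 10*p + 6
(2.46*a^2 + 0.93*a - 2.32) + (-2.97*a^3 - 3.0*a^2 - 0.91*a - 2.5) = -2.97*a^3 - 0.54*a^2 + 0.02*a - 4.82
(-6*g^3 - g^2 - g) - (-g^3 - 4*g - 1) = -5*g^3 - g^2 + 3*g + 1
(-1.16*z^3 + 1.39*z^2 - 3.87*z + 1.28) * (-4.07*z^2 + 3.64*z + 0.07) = 4.7212*z^5 - 9.8797*z^4 + 20.7293*z^3 - 19.1991*z^2 + 4.3883*z + 0.0896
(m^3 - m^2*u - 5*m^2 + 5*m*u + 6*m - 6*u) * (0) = 0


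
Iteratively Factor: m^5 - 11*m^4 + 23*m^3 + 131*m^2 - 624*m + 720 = (m - 3)*(m^4 - 8*m^3 - m^2 + 128*m - 240) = (m - 3)^2*(m^3 - 5*m^2 - 16*m + 80) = (m - 4)*(m - 3)^2*(m^2 - m - 20) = (m - 5)*(m - 4)*(m - 3)^2*(m + 4)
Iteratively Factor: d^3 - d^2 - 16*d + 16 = (d - 1)*(d^2 - 16) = (d - 4)*(d - 1)*(d + 4)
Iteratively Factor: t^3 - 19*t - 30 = (t + 2)*(t^2 - 2*t - 15) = (t + 2)*(t + 3)*(t - 5)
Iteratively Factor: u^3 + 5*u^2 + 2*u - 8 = (u + 2)*(u^2 + 3*u - 4) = (u - 1)*(u + 2)*(u + 4)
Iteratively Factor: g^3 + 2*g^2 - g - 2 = (g + 2)*(g^2 - 1) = (g - 1)*(g + 2)*(g + 1)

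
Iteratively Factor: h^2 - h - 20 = (h - 5)*(h + 4)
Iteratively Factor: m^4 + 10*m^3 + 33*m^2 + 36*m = (m + 3)*(m^3 + 7*m^2 + 12*m) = (m + 3)^2*(m^2 + 4*m) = (m + 3)^2*(m + 4)*(m)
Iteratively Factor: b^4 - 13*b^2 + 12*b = (b + 4)*(b^3 - 4*b^2 + 3*b) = (b - 1)*(b + 4)*(b^2 - 3*b) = b*(b - 1)*(b + 4)*(b - 3)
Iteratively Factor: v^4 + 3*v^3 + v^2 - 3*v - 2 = (v + 1)*(v^3 + 2*v^2 - v - 2) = (v + 1)^2*(v^2 + v - 2) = (v + 1)^2*(v + 2)*(v - 1)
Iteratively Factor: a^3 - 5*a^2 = (a)*(a^2 - 5*a) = a^2*(a - 5)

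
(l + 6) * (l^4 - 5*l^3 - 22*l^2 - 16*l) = l^5 + l^4 - 52*l^3 - 148*l^2 - 96*l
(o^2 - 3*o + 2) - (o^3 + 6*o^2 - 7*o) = -o^3 - 5*o^2 + 4*o + 2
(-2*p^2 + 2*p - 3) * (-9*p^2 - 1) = 18*p^4 - 18*p^3 + 29*p^2 - 2*p + 3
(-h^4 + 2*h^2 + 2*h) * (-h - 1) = h^5 + h^4 - 2*h^3 - 4*h^2 - 2*h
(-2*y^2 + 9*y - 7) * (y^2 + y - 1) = -2*y^4 + 7*y^3 + 4*y^2 - 16*y + 7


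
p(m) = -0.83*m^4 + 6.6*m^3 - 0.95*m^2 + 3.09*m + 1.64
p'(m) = -3.32*m^3 + 19.8*m^2 - 1.9*m + 3.09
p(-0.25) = 0.70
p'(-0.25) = 4.85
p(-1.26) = -19.06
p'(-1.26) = 43.56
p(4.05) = 213.71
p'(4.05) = 99.62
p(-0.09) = 1.35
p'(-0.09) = 3.42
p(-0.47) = -0.75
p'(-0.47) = 8.70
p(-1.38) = -24.79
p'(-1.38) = 52.14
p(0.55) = 4.07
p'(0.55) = 7.48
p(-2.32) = -117.10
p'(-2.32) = 155.53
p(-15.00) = -64552.21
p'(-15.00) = 15691.59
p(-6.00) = -2552.38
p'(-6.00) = 1444.41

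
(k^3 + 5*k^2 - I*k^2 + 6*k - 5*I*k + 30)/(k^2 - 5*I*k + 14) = (k^2 + k*(5 - 3*I) - 15*I)/(k - 7*I)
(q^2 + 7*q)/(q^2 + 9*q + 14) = q/(q + 2)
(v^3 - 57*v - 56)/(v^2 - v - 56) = v + 1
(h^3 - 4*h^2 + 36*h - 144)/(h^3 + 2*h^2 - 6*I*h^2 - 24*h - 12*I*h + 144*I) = (h + 6*I)/(h + 6)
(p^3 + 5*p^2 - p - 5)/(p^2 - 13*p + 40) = (p^3 + 5*p^2 - p - 5)/(p^2 - 13*p + 40)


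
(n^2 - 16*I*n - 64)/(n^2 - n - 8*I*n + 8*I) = (n - 8*I)/(n - 1)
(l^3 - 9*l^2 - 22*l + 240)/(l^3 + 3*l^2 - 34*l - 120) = (l - 8)/(l + 4)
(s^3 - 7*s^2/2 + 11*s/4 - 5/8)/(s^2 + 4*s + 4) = (8*s^3 - 28*s^2 + 22*s - 5)/(8*(s^2 + 4*s + 4))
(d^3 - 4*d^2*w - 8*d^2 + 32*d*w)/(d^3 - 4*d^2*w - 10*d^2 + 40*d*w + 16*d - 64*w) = d/(d - 2)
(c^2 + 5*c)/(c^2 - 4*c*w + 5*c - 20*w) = c/(c - 4*w)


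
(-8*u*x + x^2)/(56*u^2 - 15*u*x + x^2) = x/(-7*u + x)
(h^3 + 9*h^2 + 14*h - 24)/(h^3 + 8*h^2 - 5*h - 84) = (h^2 + 5*h - 6)/(h^2 + 4*h - 21)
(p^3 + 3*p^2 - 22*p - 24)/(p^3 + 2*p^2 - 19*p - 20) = (p + 6)/(p + 5)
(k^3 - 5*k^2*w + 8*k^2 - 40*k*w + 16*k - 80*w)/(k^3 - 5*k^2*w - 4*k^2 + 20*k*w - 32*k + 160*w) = (k + 4)/(k - 8)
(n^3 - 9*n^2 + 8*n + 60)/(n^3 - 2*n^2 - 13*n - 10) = (n - 6)/(n + 1)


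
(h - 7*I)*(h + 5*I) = h^2 - 2*I*h + 35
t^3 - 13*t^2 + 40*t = t*(t - 8)*(t - 5)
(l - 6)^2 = l^2 - 12*l + 36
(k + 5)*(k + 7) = k^2 + 12*k + 35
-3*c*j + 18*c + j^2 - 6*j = (-3*c + j)*(j - 6)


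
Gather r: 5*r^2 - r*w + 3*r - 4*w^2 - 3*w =5*r^2 + r*(3 - w) - 4*w^2 - 3*w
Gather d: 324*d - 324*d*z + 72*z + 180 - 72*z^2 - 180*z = d*(324 - 324*z) - 72*z^2 - 108*z + 180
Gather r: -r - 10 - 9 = -r - 19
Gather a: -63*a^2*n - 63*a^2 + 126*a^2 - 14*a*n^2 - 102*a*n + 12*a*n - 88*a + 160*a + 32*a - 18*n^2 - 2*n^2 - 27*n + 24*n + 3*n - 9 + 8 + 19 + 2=a^2*(63 - 63*n) + a*(-14*n^2 - 90*n + 104) - 20*n^2 + 20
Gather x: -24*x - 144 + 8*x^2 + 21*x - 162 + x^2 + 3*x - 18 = 9*x^2 - 324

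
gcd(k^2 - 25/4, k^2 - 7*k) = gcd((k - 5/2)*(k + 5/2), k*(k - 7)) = 1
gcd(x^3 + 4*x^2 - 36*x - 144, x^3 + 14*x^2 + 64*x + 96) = x^2 + 10*x + 24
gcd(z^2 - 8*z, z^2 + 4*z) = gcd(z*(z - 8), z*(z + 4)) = z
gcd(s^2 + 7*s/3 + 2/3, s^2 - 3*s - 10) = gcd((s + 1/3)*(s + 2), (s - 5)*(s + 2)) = s + 2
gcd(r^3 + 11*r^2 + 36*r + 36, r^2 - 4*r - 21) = r + 3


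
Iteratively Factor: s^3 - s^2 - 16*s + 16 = (s - 4)*(s^2 + 3*s - 4) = (s - 4)*(s - 1)*(s + 4)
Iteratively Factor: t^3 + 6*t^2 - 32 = (t + 4)*(t^2 + 2*t - 8) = (t + 4)^2*(t - 2)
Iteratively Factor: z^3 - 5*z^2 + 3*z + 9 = (z - 3)*(z^2 - 2*z - 3) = (z - 3)^2*(z + 1)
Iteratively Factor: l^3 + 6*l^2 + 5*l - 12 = (l + 4)*(l^2 + 2*l - 3) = (l + 3)*(l + 4)*(l - 1)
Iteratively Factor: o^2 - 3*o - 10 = (o - 5)*(o + 2)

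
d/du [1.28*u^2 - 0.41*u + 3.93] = 2.56*u - 0.41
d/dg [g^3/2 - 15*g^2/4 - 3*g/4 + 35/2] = 3*g^2/2 - 15*g/2 - 3/4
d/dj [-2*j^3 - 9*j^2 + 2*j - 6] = -6*j^2 - 18*j + 2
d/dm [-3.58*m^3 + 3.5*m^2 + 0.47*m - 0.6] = -10.74*m^2 + 7.0*m + 0.47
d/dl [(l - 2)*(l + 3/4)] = 2*l - 5/4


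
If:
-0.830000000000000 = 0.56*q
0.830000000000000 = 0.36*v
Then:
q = -1.48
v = 2.31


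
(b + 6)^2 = b^2 + 12*b + 36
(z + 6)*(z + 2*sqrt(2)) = z^2 + 2*sqrt(2)*z + 6*z + 12*sqrt(2)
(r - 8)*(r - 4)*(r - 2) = r^3 - 14*r^2 + 56*r - 64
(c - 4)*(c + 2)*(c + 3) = c^3 + c^2 - 14*c - 24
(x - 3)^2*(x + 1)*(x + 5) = x^4 - 22*x^2 + 24*x + 45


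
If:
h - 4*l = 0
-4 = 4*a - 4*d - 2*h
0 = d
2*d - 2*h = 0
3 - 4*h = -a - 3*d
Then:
No Solution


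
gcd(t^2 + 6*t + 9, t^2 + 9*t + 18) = t + 3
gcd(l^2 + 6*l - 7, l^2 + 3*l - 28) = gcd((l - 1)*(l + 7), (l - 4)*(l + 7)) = l + 7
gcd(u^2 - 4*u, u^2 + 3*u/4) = u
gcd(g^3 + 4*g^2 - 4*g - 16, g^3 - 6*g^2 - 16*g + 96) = g + 4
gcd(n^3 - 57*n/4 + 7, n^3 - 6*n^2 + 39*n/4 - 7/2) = n^2 - 4*n + 7/4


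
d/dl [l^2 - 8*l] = 2*l - 8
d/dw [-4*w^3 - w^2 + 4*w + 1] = -12*w^2 - 2*w + 4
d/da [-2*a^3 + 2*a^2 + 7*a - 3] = -6*a^2 + 4*a + 7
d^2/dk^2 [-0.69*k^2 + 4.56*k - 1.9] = -1.38000000000000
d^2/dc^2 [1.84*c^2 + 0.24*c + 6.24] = 3.68000000000000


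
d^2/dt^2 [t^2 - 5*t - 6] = 2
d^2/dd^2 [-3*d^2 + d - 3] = -6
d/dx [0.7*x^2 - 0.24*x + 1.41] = 1.4*x - 0.24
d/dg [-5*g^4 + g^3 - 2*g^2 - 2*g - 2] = -20*g^3 + 3*g^2 - 4*g - 2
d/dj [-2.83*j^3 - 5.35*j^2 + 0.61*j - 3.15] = -8.49*j^2 - 10.7*j + 0.61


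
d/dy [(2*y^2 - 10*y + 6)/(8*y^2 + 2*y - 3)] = 6*(14*y^2 - 18*y + 3)/(64*y^4 + 32*y^3 - 44*y^2 - 12*y + 9)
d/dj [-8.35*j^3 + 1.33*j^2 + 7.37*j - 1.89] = -25.05*j^2 + 2.66*j + 7.37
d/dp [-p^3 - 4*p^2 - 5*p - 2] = -3*p^2 - 8*p - 5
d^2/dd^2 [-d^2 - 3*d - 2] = -2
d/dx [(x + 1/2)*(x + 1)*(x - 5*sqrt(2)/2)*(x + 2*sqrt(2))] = 4*x^3 - 3*sqrt(2)*x^2/2 + 9*x^2/2 - 19*x - 3*sqrt(2)*x/2 - 15 - sqrt(2)/4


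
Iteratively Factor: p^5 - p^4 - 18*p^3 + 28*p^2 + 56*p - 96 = (p - 2)*(p^4 + p^3 - 16*p^2 - 4*p + 48) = (p - 2)^2*(p^3 + 3*p^2 - 10*p - 24) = (p - 2)^2*(p + 2)*(p^2 + p - 12) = (p - 2)^2*(p + 2)*(p + 4)*(p - 3)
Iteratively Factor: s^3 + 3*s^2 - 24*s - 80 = (s - 5)*(s^2 + 8*s + 16) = (s - 5)*(s + 4)*(s + 4)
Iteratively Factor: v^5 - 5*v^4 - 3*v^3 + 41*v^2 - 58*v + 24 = (v - 4)*(v^4 - v^3 - 7*v^2 + 13*v - 6) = (v - 4)*(v - 2)*(v^3 + v^2 - 5*v + 3) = (v - 4)*(v - 2)*(v + 3)*(v^2 - 2*v + 1) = (v - 4)*(v - 2)*(v - 1)*(v + 3)*(v - 1)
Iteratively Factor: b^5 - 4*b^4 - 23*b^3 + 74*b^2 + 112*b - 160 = (b + 4)*(b^4 - 8*b^3 + 9*b^2 + 38*b - 40) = (b - 1)*(b + 4)*(b^3 - 7*b^2 + 2*b + 40) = (b - 1)*(b + 2)*(b + 4)*(b^2 - 9*b + 20) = (b - 5)*(b - 1)*(b + 2)*(b + 4)*(b - 4)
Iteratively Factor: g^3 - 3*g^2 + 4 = (g - 2)*(g^2 - g - 2) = (g - 2)^2*(g + 1)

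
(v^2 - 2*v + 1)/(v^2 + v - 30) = (v^2 - 2*v + 1)/(v^2 + v - 30)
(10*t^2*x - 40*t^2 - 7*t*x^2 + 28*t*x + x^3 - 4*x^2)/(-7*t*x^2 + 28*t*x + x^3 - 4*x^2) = (10*t^2 - 7*t*x + x^2)/(x*(-7*t + x))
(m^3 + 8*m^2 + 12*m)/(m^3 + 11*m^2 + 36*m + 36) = m/(m + 3)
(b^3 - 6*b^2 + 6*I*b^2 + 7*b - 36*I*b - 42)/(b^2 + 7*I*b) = b - 6 - I + 6*I/b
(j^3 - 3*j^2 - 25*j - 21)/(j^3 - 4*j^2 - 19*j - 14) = (j + 3)/(j + 2)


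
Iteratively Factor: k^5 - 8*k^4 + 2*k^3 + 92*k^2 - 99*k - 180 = (k - 4)*(k^4 - 4*k^3 - 14*k^2 + 36*k + 45) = (k - 4)*(k + 3)*(k^3 - 7*k^2 + 7*k + 15) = (k - 5)*(k - 4)*(k + 3)*(k^2 - 2*k - 3) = (k - 5)*(k - 4)*(k + 1)*(k + 3)*(k - 3)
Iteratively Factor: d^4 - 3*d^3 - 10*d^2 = (d - 5)*(d^3 + 2*d^2) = d*(d - 5)*(d^2 + 2*d) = d^2*(d - 5)*(d + 2)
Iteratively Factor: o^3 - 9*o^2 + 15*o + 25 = (o + 1)*(o^2 - 10*o + 25) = (o - 5)*(o + 1)*(o - 5)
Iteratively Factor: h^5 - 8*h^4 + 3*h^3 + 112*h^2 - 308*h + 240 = (h + 4)*(h^4 - 12*h^3 + 51*h^2 - 92*h + 60) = (h - 2)*(h + 4)*(h^3 - 10*h^2 + 31*h - 30) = (h - 2)^2*(h + 4)*(h^2 - 8*h + 15) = (h - 5)*(h - 2)^2*(h + 4)*(h - 3)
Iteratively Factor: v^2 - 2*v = (v)*(v - 2)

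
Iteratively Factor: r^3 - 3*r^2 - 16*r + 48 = (r - 4)*(r^2 + r - 12) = (r - 4)*(r + 4)*(r - 3)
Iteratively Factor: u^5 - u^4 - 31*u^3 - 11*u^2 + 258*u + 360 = (u + 2)*(u^4 - 3*u^3 - 25*u^2 + 39*u + 180) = (u - 5)*(u + 2)*(u^3 + 2*u^2 - 15*u - 36) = (u - 5)*(u + 2)*(u + 3)*(u^2 - u - 12) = (u - 5)*(u - 4)*(u + 2)*(u + 3)*(u + 3)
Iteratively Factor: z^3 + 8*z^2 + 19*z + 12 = (z + 4)*(z^2 + 4*z + 3) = (z + 1)*(z + 4)*(z + 3)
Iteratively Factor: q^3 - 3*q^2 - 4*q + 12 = (q + 2)*(q^2 - 5*q + 6) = (q - 2)*(q + 2)*(q - 3)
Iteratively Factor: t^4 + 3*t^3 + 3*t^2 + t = (t + 1)*(t^3 + 2*t^2 + t) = t*(t + 1)*(t^2 + 2*t + 1) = t*(t + 1)^2*(t + 1)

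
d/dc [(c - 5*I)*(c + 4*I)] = 2*c - I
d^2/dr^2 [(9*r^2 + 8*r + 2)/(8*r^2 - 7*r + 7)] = 2*(1016*r^3 - 1128*r^2 - 1680*r + 819)/(512*r^6 - 1344*r^5 + 2520*r^4 - 2695*r^3 + 2205*r^2 - 1029*r + 343)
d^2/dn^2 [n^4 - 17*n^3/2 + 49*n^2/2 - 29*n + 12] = 12*n^2 - 51*n + 49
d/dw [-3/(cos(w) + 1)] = -3*sin(w)/(cos(w) + 1)^2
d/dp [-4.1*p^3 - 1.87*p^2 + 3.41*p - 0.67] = -12.3*p^2 - 3.74*p + 3.41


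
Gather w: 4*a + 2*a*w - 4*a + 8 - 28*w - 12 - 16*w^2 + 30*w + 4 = -16*w^2 + w*(2*a + 2)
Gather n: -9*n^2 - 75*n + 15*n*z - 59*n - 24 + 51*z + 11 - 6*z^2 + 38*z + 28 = -9*n^2 + n*(15*z - 134) - 6*z^2 + 89*z + 15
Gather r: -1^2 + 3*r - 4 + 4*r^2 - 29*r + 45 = 4*r^2 - 26*r + 40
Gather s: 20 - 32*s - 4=16 - 32*s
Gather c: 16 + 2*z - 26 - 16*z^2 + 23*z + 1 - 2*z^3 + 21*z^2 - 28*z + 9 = -2*z^3 + 5*z^2 - 3*z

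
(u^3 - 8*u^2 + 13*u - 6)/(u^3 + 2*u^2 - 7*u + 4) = (u - 6)/(u + 4)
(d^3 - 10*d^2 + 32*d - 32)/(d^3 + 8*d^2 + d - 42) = (d^2 - 8*d + 16)/(d^2 + 10*d + 21)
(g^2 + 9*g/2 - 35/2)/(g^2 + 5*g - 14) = (g - 5/2)/(g - 2)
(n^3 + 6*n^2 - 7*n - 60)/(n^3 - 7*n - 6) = (n^2 + 9*n + 20)/(n^2 + 3*n + 2)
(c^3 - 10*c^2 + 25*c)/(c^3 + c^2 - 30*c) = (c - 5)/(c + 6)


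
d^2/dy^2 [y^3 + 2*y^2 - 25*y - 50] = 6*y + 4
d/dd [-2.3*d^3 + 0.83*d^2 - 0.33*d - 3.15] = -6.9*d^2 + 1.66*d - 0.33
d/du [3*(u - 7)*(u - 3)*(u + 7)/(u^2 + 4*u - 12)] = 3*u*(u^3 + 8*u^2 + u - 222)/(u^4 + 8*u^3 - 8*u^2 - 96*u + 144)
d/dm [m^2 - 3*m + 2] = 2*m - 3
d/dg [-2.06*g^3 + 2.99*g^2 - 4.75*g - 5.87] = -6.18*g^2 + 5.98*g - 4.75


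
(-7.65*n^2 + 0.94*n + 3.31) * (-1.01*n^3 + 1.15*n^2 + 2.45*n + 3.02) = 7.7265*n^5 - 9.7469*n^4 - 21.0046*n^3 - 16.9935*n^2 + 10.9483*n + 9.9962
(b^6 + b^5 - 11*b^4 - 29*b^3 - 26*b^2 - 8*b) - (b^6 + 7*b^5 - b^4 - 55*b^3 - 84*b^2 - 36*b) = -6*b^5 - 10*b^4 + 26*b^3 + 58*b^2 + 28*b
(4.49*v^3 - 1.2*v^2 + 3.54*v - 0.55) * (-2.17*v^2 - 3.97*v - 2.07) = -9.7433*v^5 - 15.2213*v^4 - 12.2121*v^3 - 10.3763*v^2 - 5.1443*v + 1.1385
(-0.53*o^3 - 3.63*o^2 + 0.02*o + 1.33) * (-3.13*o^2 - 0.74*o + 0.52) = 1.6589*o^5 + 11.7541*o^4 + 2.348*o^3 - 6.0653*o^2 - 0.9738*o + 0.6916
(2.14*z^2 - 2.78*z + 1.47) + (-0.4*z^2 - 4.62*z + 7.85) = 1.74*z^2 - 7.4*z + 9.32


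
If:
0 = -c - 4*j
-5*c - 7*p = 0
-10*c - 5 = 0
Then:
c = -1/2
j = 1/8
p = 5/14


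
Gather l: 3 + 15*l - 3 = 15*l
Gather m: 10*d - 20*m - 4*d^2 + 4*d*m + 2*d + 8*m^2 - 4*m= -4*d^2 + 12*d + 8*m^2 + m*(4*d - 24)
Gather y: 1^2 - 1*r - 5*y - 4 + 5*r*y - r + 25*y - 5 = -2*r + y*(5*r + 20) - 8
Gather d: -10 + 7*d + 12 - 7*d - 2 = 0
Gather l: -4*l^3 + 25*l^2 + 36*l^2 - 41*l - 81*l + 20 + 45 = -4*l^3 + 61*l^2 - 122*l + 65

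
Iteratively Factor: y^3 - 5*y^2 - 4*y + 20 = (y - 2)*(y^2 - 3*y - 10) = (y - 5)*(y - 2)*(y + 2)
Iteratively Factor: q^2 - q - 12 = (q + 3)*(q - 4)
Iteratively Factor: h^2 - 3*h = (h)*(h - 3)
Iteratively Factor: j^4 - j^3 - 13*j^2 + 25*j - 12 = (j - 1)*(j^3 - 13*j + 12) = (j - 1)^2*(j^2 + j - 12) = (j - 1)^2*(j + 4)*(j - 3)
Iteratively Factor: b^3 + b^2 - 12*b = (b - 3)*(b^2 + 4*b) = (b - 3)*(b + 4)*(b)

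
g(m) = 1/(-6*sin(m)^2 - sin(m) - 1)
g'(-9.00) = 1.39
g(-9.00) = -0.62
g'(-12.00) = 0.59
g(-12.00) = -0.31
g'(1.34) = 0.05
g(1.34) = -0.13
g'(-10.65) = -0.08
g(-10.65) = -0.14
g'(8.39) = -0.15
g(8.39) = -0.16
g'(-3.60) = -0.83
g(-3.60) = -0.38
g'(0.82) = 0.27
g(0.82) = -0.20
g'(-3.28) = -1.68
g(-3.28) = -0.80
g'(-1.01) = -0.25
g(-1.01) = -0.22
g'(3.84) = 0.64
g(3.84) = -0.35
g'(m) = (12*sin(m)*cos(m) + cos(m))/(-6*sin(m)^2 - sin(m) - 1)^2 = (12*sin(m) + 1)*cos(m)/(6*sin(m)^2 + sin(m) + 1)^2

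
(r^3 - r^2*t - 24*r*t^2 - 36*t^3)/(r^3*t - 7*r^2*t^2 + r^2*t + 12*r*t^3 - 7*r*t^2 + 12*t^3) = (r^3 - r^2*t - 24*r*t^2 - 36*t^3)/(t*(r^3 - 7*r^2*t + r^2 + 12*r*t^2 - 7*r*t + 12*t^2))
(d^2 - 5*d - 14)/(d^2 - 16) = (d^2 - 5*d - 14)/(d^2 - 16)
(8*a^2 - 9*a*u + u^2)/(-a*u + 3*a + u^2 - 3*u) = (-8*a + u)/(u - 3)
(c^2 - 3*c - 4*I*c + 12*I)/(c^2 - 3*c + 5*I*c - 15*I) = (c - 4*I)/(c + 5*I)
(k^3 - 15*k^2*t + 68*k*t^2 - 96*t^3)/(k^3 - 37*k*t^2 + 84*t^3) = (k - 8*t)/(k + 7*t)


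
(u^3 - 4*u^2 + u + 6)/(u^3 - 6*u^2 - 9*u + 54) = (u^2 - u - 2)/(u^2 - 3*u - 18)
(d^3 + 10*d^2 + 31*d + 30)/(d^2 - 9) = (d^2 + 7*d + 10)/(d - 3)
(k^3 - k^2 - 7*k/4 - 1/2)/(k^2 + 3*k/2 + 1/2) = (k^2 - 3*k/2 - 1)/(k + 1)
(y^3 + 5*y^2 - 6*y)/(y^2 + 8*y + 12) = y*(y - 1)/(y + 2)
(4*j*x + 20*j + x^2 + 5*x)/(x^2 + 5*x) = (4*j + x)/x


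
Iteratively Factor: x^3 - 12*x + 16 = (x - 2)*(x^2 + 2*x - 8) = (x - 2)*(x + 4)*(x - 2)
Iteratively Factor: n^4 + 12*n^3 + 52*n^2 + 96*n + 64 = (n + 4)*(n^3 + 8*n^2 + 20*n + 16) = (n + 2)*(n + 4)*(n^2 + 6*n + 8) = (n + 2)*(n + 4)^2*(n + 2)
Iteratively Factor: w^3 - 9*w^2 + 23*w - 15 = (w - 1)*(w^2 - 8*w + 15) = (w - 5)*(w - 1)*(w - 3)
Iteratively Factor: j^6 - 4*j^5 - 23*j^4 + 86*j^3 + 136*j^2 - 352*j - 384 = (j - 3)*(j^5 - j^4 - 26*j^3 + 8*j^2 + 160*j + 128) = (j - 4)*(j - 3)*(j^4 + 3*j^3 - 14*j^2 - 48*j - 32) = (j - 4)*(j - 3)*(j + 2)*(j^3 + j^2 - 16*j - 16) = (j - 4)^2*(j - 3)*(j + 2)*(j^2 + 5*j + 4) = (j - 4)^2*(j - 3)*(j + 1)*(j + 2)*(j + 4)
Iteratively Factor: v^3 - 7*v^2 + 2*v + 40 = (v - 4)*(v^2 - 3*v - 10) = (v - 4)*(v + 2)*(v - 5)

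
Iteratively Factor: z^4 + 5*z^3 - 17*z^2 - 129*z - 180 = (z - 5)*(z^3 + 10*z^2 + 33*z + 36) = (z - 5)*(z + 3)*(z^2 + 7*z + 12) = (z - 5)*(z + 3)*(z + 4)*(z + 3)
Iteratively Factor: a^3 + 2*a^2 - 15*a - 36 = (a + 3)*(a^2 - a - 12) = (a - 4)*(a + 3)*(a + 3)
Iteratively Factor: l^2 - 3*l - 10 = (l + 2)*(l - 5)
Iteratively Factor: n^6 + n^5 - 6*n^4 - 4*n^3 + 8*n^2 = (n + 2)*(n^5 - n^4 - 4*n^3 + 4*n^2) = n*(n + 2)*(n^4 - n^3 - 4*n^2 + 4*n) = n*(n - 1)*(n + 2)*(n^3 - 4*n) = n*(n - 2)*(n - 1)*(n + 2)*(n^2 + 2*n) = n^2*(n - 2)*(n - 1)*(n + 2)*(n + 2)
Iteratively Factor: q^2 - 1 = (q + 1)*(q - 1)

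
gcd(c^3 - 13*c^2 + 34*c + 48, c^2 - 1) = c + 1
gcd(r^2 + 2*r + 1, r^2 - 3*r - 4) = r + 1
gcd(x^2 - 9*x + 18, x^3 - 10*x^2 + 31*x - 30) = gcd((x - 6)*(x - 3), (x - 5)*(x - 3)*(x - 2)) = x - 3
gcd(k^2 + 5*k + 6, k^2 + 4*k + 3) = k + 3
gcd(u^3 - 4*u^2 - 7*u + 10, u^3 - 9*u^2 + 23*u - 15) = u^2 - 6*u + 5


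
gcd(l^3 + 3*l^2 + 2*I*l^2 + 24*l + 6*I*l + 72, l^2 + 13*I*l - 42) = l + 6*I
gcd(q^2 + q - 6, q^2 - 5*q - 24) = q + 3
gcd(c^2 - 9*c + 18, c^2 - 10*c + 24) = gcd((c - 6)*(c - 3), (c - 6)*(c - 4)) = c - 6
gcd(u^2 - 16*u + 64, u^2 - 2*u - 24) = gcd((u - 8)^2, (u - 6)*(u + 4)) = 1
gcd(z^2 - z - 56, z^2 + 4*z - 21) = z + 7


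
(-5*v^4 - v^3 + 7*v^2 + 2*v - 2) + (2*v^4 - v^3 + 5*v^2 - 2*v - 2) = -3*v^4 - 2*v^3 + 12*v^2 - 4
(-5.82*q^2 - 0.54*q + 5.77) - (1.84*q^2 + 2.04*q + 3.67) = -7.66*q^2 - 2.58*q + 2.1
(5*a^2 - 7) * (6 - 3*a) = -15*a^3 + 30*a^2 + 21*a - 42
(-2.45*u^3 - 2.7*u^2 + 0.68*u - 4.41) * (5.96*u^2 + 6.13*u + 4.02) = -14.602*u^5 - 31.1105*u^4 - 22.3472*u^3 - 32.9692*u^2 - 24.2997*u - 17.7282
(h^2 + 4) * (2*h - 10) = 2*h^3 - 10*h^2 + 8*h - 40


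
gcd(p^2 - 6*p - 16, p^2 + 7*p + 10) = p + 2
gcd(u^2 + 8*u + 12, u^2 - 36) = u + 6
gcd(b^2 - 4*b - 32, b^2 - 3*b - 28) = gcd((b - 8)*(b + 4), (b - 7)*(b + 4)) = b + 4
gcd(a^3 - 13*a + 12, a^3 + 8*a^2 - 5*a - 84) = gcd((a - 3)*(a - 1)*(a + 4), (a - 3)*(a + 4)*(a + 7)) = a^2 + a - 12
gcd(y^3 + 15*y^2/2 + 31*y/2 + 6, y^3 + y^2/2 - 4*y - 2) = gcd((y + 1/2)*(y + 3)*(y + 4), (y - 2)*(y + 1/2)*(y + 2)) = y + 1/2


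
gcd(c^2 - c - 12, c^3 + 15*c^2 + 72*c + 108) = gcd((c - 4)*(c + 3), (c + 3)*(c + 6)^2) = c + 3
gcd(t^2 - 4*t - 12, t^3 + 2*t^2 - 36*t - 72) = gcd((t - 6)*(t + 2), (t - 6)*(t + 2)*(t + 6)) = t^2 - 4*t - 12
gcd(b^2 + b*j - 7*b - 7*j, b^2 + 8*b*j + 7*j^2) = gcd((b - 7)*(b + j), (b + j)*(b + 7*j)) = b + j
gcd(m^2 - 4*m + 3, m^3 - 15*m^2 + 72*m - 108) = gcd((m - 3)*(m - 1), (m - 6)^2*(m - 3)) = m - 3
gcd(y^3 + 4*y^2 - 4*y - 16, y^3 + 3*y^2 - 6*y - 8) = y^2 + 2*y - 8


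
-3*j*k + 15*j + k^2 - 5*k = (-3*j + k)*(k - 5)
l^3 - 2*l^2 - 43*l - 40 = (l - 8)*(l + 1)*(l + 5)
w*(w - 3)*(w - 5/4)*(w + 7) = w^4 + 11*w^3/4 - 26*w^2 + 105*w/4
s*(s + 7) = s^2 + 7*s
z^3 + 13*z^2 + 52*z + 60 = (z + 2)*(z + 5)*(z + 6)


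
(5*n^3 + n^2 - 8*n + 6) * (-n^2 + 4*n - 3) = -5*n^5 + 19*n^4 - 3*n^3 - 41*n^2 + 48*n - 18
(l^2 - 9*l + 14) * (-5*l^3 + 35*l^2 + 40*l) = -5*l^5 + 80*l^4 - 345*l^3 + 130*l^2 + 560*l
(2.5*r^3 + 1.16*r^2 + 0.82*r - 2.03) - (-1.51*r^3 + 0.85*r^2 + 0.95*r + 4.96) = 4.01*r^3 + 0.31*r^2 - 0.13*r - 6.99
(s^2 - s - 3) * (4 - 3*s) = -3*s^3 + 7*s^2 + 5*s - 12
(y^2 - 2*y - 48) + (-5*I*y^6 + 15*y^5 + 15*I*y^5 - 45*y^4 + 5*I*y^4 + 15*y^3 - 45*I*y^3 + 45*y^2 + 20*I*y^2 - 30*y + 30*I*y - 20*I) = -5*I*y^6 + 15*y^5 + 15*I*y^5 - 45*y^4 + 5*I*y^4 + 15*y^3 - 45*I*y^3 + 46*y^2 + 20*I*y^2 - 32*y + 30*I*y - 48 - 20*I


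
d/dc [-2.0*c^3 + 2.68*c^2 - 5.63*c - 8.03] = -6.0*c^2 + 5.36*c - 5.63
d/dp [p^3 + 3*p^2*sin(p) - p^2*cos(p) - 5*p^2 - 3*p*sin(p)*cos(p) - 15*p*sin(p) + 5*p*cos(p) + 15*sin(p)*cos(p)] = p^2*sin(p) + 3*p^2*cos(p) + 3*p^2 + p*sin(p) - 17*p*cos(p) - 3*p*cos(2*p) - 10*p - 15*sin(p) - 3*sin(2*p)/2 + 5*cos(p) + 15*cos(2*p)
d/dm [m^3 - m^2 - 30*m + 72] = 3*m^2 - 2*m - 30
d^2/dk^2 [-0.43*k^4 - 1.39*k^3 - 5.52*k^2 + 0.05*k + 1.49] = -5.16*k^2 - 8.34*k - 11.04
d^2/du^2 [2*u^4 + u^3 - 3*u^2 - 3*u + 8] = 24*u^2 + 6*u - 6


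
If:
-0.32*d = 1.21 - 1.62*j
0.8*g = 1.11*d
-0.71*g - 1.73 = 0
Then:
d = -1.76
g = -2.44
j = 0.40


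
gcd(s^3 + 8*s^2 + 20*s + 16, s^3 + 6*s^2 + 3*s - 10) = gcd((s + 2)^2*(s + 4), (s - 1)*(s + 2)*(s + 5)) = s + 2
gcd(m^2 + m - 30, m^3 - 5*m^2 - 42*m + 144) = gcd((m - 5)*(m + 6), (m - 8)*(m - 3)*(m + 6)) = m + 6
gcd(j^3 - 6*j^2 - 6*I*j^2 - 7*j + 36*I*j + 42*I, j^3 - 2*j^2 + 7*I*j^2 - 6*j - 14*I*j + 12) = 1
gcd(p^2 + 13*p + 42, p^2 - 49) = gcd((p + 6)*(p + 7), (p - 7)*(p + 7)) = p + 7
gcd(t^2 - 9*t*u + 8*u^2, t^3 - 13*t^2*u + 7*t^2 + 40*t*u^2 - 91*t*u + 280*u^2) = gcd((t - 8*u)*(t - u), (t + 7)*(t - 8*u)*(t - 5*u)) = t - 8*u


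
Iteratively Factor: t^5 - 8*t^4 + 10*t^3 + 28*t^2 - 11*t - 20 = (t + 1)*(t^4 - 9*t^3 + 19*t^2 + 9*t - 20) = (t - 5)*(t + 1)*(t^3 - 4*t^2 - t + 4) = (t - 5)*(t + 1)^2*(t^2 - 5*t + 4) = (t - 5)*(t - 1)*(t + 1)^2*(t - 4)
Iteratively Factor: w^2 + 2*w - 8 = (w + 4)*(w - 2)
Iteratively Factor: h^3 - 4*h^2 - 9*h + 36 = (h - 3)*(h^2 - h - 12) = (h - 4)*(h - 3)*(h + 3)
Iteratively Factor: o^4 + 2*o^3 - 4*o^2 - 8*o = (o - 2)*(o^3 + 4*o^2 + 4*o) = (o - 2)*(o + 2)*(o^2 + 2*o) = o*(o - 2)*(o + 2)*(o + 2)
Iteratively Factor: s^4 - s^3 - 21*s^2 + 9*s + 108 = (s + 3)*(s^3 - 4*s^2 - 9*s + 36) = (s + 3)^2*(s^2 - 7*s + 12) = (s - 3)*(s + 3)^2*(s - 4)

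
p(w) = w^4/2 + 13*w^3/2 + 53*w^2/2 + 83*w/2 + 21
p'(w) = 2*w^3 + 39*w^2/2 + 53*w + 83/2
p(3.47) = 828.16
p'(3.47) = 543.77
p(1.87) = 239.89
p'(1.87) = 221.88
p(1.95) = 258.12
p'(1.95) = 233.83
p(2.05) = 282.27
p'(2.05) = 249.33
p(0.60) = 56.91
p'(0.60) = 80.75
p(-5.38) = -28.54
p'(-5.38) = 9.33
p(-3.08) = -0.35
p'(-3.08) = 4.81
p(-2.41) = 0.78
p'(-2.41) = -0.97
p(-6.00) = -30.00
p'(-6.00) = -6.50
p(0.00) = 21.00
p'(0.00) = 41.50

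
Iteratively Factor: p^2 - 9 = (p - 3)*(p + 3)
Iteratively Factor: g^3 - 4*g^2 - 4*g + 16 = (g - 4)*(g^2 - 4) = (g - 4)*(g - 2)*(g + 2)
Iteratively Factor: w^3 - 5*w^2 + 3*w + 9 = (w - 3)*(w^2 - 2*w - 3) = (w - 3)^2*(w + 1)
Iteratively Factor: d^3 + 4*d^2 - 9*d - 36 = (d + 3)*(d^2 + d - 12) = (d - 3)*(d + 3)*(d + 4)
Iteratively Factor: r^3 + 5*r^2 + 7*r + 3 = (r + 1)*(r^2 + 4*r + 3) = (r + 1)^2*(r + 3)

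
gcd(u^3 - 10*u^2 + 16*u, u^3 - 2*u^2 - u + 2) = u - 2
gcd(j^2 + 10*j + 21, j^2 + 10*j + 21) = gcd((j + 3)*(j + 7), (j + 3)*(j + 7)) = j^2 + 10*j + 21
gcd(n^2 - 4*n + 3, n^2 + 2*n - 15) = n - 3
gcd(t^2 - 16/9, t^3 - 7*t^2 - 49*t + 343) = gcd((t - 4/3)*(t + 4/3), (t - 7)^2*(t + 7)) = 1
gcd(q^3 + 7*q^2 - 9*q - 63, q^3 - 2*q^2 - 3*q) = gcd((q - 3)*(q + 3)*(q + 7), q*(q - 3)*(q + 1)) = q - 3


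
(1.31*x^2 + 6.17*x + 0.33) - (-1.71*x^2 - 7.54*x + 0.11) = 3.02*x^2 + 13.71*x + 0.22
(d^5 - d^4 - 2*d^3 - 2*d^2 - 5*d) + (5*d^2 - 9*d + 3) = d^5 - d^4 - 2*d^3 + 3*d^2 - 14*d + 3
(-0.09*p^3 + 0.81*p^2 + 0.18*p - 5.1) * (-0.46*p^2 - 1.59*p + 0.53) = 0.0414*p^5 - 0.2295*p^4 - 1.4184*p^3 + 2.4891*p^2 + 8.2044*p - 2.703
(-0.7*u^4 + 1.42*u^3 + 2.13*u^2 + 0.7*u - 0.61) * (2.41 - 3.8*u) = 2.66*u^5 - 7.083*u^4 - 4.6718*u^3 + 2.4733*u^2 + 4.005*u - 1.4701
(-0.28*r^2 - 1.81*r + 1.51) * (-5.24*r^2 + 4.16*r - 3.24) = 1.4672*r^4 + 8.3196*r^3 - 14.5348*r^2 + 12.146*r - 4.8924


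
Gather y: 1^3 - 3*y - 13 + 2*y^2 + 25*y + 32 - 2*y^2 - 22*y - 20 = 0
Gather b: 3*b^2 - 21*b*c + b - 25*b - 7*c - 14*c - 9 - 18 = 3*b^2 + b*(-21*c - 24) - 21*c - 27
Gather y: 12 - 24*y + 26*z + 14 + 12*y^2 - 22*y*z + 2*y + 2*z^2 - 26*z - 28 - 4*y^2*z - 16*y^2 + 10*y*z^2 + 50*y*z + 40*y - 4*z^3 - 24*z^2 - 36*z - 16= y^2*(-4*z - 4) + y*(10*z^2 + 28*z + 18) - 4*z^3 - 22*z^2 - 36*z - 18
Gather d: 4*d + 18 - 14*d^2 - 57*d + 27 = -14*d^2 - 53*d + 45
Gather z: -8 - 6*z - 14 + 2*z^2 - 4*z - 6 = 2*z^2 - 10*z - 28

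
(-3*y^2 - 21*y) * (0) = 0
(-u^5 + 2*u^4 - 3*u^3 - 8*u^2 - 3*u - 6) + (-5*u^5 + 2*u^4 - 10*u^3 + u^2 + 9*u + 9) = -6*u^5 + 4*u^4 - 13*u^3 - 7*u^2 + 6*u + 3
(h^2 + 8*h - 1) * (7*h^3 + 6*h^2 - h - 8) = 7*h^5 + 62*h^4 + 40*h^3 - 22*h^2 - 63*h + 8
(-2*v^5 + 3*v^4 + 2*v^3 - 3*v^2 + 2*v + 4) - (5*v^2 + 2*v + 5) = -2*v^5 + 3*v^4 + 2*v^3 - 8*v^2 - 1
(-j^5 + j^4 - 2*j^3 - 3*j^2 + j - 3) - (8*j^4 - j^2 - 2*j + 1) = -j^5 - 7*j^4 - 2*j^3 - 2*j^2 + 3*j - 4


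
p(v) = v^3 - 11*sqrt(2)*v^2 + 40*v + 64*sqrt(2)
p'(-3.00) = 160.34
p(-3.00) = -196.50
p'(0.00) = 40.00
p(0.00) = 90.51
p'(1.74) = -5.05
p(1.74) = 118.28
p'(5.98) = -38.77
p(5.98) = -12.74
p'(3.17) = -28.48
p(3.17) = 92.84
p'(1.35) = 3.47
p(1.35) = 118.62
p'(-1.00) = 74.11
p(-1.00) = 33.95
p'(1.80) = -6.28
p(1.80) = 117.94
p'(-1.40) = 89.44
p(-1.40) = 1.28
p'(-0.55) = 58.02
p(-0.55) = 63.64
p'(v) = 3*v^2 - 22*sqrt(2)*v + 40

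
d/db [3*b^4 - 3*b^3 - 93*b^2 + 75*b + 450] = 12*b^3 - 9*b^2 - 186*b + 75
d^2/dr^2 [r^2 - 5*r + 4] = 2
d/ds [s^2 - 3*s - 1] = 2*s - 3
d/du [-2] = 0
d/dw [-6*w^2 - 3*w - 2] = -12*w - 3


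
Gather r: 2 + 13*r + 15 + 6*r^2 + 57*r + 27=6*r^2 + 70*r + 44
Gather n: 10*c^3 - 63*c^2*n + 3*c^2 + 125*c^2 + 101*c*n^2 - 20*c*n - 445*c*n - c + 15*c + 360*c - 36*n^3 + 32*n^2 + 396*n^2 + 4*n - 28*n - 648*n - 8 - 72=10*c^3 + 128*c^2 + 374*c - 36*n^3 + n^2*(101*c + 428) + n*(-63*c^2 - 465*c - 672) - 80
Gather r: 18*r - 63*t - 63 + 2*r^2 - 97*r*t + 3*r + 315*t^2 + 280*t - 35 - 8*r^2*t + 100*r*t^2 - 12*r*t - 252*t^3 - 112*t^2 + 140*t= r^2*(2 - 8*t) + r*(100*t^2 - 109*t + 21) - 252*t^3 + 203*t^2 + 357*t - 98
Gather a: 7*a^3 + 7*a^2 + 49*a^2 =7*a^3 + 56*a^2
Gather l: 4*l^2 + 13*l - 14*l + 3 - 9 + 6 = 4*l^2 - l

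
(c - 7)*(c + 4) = c^2 - 3*c - 28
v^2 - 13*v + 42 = (v - 7)*(v - 6)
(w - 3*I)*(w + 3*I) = w^2 + 9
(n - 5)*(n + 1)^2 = n^3 - 3*n^2 - 9*n - 5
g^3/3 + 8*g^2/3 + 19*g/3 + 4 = (g/3 + 1)*(g + 1)*(g + 4)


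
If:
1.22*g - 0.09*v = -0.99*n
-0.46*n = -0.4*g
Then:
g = 0.0432511491851233*v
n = 0.0376096949435855*v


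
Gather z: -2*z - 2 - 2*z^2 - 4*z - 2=-2*z^2 - 6*z - 4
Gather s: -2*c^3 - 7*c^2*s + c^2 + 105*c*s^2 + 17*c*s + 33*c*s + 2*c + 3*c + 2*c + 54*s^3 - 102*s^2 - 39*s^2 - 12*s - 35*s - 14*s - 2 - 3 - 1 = -2*c^3 + c^2 + 7*c + 54*s^3 + s^2*(105*c - 141) + s*(-7*c^2 + 50*c - 61) - 6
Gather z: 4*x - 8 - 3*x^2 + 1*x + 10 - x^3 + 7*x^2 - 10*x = -x^3 + 4*x^2 - 5*x + 2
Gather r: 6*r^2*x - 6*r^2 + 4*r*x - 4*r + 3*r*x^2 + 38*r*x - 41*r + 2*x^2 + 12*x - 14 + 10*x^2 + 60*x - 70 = r^2*(6*x - 6) + r*(3*x^2 + 42*x - 45) + 12*x^2 + 72*x - 84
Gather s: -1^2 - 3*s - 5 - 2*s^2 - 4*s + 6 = -2*s^2 - 7*s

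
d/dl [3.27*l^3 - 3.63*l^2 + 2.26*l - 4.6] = 9.81*l^2 - 7.26*l + 2.26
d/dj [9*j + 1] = 9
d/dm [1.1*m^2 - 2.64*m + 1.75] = 2.2*m - 2.64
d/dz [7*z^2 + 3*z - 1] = 14*z + 3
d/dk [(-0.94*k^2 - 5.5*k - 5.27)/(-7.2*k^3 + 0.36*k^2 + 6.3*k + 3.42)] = (-6.768*k^4 - 79.2*k^3 - 117.774*k^2 - 2.6352*k + 14.391)/(51.84*k^6 - 5.184*k^5 - 90.5904*k^4 - 44.712*k^3 + 42.1524*k^2 + 43.092*k + 11.6964)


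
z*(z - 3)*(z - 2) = z^3 - 5*z^2 + 6*z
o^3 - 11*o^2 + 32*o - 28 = (o - 7)*(o - 2)^2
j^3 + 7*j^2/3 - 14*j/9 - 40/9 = (j - 4/3)*(j + 5/3)*(j + 2)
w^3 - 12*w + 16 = (w - 2)^2*(w + 4)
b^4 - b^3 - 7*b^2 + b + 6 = (b - 3)*(b - 1)*(b + 1)*(b + 2)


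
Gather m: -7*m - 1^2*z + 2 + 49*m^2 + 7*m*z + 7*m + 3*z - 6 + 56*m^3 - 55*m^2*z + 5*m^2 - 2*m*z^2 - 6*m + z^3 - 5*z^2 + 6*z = 56*m^3 + m^2*(54 - 55*z) + m*(-2*z^2 + 7*z - 6) + z^3 - 5*z^2 + 8*z - 4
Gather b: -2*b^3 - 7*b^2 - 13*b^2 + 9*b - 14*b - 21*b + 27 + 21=-2*b^3 - 20*b^2 - 26*b + 48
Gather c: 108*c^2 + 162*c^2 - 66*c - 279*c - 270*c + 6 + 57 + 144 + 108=270*c^2 - 615*c + 315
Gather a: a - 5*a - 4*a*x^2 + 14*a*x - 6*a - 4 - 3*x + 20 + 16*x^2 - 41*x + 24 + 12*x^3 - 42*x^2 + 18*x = a*(-4*x^2 + 14*x - 10) + 12*x^3 - 26*x^2 - 26*x + 40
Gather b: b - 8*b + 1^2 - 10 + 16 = 7 - 7*b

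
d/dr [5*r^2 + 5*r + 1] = 10*r + 5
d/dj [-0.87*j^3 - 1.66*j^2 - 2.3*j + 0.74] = -2.61*j^2 - 3.32*j - 2.3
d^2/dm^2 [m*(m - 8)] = 2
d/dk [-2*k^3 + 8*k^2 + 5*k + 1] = -6*k^2 + 16*k + 5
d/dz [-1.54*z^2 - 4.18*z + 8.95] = -3.08*z - 4.18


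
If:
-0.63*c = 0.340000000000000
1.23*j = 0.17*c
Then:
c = -0.54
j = -0.07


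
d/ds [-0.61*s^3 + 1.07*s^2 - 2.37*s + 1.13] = -1.83*s^2 + 2.14*s - 2.37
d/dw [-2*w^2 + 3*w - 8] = 3 - 4*w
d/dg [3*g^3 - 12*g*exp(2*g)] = 9*g^2 - 24*g*exp(2*g) - 12*exp(2*g)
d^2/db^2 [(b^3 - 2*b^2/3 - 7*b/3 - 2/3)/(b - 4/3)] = 2*(27*b^3 - 108*b^2 + 144*b - 134)/(27*b^3 - 108*b^2 + 144*b - 64)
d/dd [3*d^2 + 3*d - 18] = 6*d + 3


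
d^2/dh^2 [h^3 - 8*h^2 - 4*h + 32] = 6*h - 16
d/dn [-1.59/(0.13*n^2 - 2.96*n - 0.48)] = (0.4134*n - 4.7064)/(-0.13*n^2 + 2.96*n + 0.48)^2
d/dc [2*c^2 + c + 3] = 4*c + 1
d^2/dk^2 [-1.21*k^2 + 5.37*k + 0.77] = -2.42000000000000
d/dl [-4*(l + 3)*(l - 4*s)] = -8*l + 16*s - 12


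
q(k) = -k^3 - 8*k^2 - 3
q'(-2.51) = 21.26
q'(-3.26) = 20.28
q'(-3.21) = 20.45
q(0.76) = -8.06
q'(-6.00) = -12.00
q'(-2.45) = 21.19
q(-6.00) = -75.00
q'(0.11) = -1.80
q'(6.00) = -204.00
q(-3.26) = -53.37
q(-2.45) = -36.31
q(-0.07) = -3.04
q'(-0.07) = 1.11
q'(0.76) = -13.89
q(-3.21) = -52.36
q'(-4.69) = 9.05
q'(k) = -3*k^2 - 16*k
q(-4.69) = -75.81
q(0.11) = -3.10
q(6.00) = -507.00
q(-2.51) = -37.59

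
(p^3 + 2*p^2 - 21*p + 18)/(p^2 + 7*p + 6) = (p^2 - 4*p + 3)/(p + 1)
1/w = 1/w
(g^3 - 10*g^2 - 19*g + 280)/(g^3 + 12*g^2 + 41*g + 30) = (g^2 - 15*g + 56)/(g^2 + 7*g + 6)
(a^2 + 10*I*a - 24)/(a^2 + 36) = (a + 4*I)/(a - 6*I)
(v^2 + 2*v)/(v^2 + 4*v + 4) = v/(v + 2)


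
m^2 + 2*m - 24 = (m - 4)*(m + 6)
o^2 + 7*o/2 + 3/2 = (o + 1/2)*(o + 3)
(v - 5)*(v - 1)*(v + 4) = v^3 - 2*v^2 - 19*v + 20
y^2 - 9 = (y - 3)*(y + 3)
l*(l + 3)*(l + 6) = l^3 + 9*l^2 + 18*l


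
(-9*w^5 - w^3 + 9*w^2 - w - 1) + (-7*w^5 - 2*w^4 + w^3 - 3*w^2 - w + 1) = -16*w^5 - 2*w^4 + 6*w^2 - 2*w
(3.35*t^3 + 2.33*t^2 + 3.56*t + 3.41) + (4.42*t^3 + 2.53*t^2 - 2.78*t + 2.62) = 7.77*t^3 + 4.86*t^2 + 0.78*t + 6.03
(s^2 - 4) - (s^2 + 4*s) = -4*s - 4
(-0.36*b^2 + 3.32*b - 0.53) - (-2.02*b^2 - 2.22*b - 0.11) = 1.66*b^2 + 5.54*b - 0.42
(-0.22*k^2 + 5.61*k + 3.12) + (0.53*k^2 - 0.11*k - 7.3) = 0.31*k^2 + 5.5*k - 4.18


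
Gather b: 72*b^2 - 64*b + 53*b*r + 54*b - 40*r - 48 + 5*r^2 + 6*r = 72*b^2 + b*(53*r - 10) + 5*r^2 - 34*r - 48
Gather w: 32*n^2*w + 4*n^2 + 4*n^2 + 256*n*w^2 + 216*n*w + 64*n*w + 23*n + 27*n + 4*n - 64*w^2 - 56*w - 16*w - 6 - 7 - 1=8*n^2 + 54*n + w^2*(256*n - 64) + w*(32*n^2 + 280*n - 72) - 14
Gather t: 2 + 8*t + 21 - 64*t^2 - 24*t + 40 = -64*t^2 - 16*t + 63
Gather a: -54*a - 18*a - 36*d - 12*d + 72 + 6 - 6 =-72*a - 48*d + 72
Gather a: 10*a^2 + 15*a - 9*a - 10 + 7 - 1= 10*a^2 + 6*a - 4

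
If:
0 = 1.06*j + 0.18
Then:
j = -0.17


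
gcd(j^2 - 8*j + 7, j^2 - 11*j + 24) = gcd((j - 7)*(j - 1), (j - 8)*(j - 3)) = 1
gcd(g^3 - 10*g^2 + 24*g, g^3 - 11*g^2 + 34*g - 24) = g^2 - 10*g + 24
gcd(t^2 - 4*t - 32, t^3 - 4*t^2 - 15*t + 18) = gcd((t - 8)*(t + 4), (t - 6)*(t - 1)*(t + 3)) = 1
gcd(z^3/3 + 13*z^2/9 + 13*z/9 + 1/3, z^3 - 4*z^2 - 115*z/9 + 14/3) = 1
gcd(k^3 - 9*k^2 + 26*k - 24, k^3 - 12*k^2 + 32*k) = k - 4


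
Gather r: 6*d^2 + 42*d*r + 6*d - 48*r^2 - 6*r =6*d^2 + 6*d - 48*r^2 + r*(42*d - 6)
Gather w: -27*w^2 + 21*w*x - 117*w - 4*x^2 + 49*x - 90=-27*w^2 + w*(21*x - 117) - 4*x^2 + 49*x - 90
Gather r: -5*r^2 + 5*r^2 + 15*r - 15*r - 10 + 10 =0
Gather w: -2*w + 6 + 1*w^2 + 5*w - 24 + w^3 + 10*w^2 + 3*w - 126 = w^3 + 11*w^2 + 6*w - 144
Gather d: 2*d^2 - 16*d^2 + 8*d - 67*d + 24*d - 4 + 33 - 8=-14*d^2 - 35*d + 21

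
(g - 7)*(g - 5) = g^2 - 12*g + 35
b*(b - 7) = b^2 - 7*b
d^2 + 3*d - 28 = (d - 4)*(d + 7)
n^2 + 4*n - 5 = (n - 1)*(n + 5)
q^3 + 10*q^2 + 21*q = q*(q + 3)*(q + 7)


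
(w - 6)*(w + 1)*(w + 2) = w^3 - 3*w^2 - 16*w - 12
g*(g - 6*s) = g^2 - 6*g*s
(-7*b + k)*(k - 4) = -7*b*k + 28*b + k^2 - 4*k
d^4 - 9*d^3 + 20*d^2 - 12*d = d*(d - 6)*(d - 2)*(d - 1)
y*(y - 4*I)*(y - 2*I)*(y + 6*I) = y^4 + 28*y^2 - 48*I*y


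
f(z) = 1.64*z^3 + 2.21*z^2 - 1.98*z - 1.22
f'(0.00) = -1.98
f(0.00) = -1.22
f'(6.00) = 201.66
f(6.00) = 420.70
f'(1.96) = 25.58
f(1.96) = 15.74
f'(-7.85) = 266.51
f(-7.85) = -642.82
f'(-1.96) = 8.26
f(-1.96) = -1.20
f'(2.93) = 53.21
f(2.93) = 53.20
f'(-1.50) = 2.46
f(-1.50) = 1.19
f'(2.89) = 51.89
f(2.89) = 51.10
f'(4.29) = 107.53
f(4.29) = 160.44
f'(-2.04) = 9.48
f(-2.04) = -1.91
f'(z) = 4.92*z^2 + 4.42*z - 1.98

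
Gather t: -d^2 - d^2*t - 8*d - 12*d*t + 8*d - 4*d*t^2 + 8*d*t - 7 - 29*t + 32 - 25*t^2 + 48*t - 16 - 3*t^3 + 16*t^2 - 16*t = -d^2 - 3*t^3 + t^2*(-4*d - 9) + t*(-d^2 - 4*d + 3) + 9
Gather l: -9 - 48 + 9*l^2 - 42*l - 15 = 9*l^2 - 42*l - 72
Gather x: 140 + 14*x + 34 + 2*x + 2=16*x + 176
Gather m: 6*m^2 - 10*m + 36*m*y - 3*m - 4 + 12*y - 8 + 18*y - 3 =6*m^2 + m*(36*y - 13) + 30*y - 15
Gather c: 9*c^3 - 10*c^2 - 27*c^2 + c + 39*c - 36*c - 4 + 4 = 9*c^3 - 37*c^2 + 4*c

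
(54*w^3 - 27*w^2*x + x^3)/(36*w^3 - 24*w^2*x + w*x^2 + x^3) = (-3*w + x)/(-2*w + x)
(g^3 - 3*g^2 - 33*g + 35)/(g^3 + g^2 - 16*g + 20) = (g^2 - 8*g + 7)/(g^2 - 4*g + 4)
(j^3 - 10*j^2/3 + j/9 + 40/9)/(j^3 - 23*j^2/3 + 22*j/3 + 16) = (j - 5/3)/(j - 6)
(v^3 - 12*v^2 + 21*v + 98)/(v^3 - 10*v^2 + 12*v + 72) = (v^2 - 14*v + 49)/(v^2 - 12*v + 36)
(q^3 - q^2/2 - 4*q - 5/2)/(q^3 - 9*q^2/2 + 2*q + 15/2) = (q + 1)/(q - 3)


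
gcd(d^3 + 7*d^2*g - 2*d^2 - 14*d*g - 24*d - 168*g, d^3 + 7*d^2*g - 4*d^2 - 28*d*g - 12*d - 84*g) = d^2 + 7*d*g - 6*d - 42*g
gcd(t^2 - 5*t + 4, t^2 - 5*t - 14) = 1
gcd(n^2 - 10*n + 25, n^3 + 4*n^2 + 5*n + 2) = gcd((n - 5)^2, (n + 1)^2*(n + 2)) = 1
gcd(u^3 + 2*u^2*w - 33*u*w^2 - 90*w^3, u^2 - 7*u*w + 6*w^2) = u - 6*w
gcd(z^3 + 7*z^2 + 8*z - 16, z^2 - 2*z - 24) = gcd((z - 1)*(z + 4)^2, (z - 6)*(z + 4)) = z + 4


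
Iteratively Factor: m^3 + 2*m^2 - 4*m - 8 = (m + 2)*(m^2 - 4) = (m + 2)^2*(m - 2)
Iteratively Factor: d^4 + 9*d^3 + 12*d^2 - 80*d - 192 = (d - 3)*(d^3 + 12*d^2 + 48*d + 64) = (d - 3)*(d + 4)*(d^2 + 8*d + 16) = (d - 3)*(d + 4)^2*(d + 4)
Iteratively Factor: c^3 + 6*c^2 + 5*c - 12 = (c + 3)*(c^2 + 3*c - 4) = (c + 3)*(c + 4)*(c - 1)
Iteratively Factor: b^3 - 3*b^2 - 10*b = (b - 5)*(b^2 + 2*b) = b*(b - 5)*(b + 2)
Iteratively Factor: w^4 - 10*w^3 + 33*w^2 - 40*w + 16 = (w - 4)*(w^3 - 6*w^2 + 9*w - 4) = (w - 4)*(w - 1)*(w^2 - 5*w + 4) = (w - 4)^2*(w - 1)*(w - 1)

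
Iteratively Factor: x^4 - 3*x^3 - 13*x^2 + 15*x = (x + 3)*(x^3 - 6*x^2 + 5*x) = x*(x + 3)*(x^2 - 6*x + 5) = x*(x - 5)*(x + 3)*(x - 1)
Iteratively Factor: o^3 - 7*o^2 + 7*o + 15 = (o + 1)*(o^2 - 8*o + 15) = (o - 3)*(o + 1)*(o - 5)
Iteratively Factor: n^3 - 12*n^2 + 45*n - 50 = (n - 5)*(n^2 - 7*n + 10) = (n - 5)*(n - 2)*(n - 5)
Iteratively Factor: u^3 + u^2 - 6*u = (u)*(u^2 + u - 6) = u*(u + 3)*(u - 2)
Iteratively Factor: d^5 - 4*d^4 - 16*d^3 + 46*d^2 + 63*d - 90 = (d + 3)*(d^4 - 7*d^3 + 5*d^2 + 31*d - 30) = (d - 1)*(d + 3)*(d^3 - 6*d^2 - d + 30) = (d - 3)*(d - 1)*(d + 3)*(d^2 - 3*d - 10) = (d - 3)*(d - 1)*(d + 2)*(d + 3)*(d - 5)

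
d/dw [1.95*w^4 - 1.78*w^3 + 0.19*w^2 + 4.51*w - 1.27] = 7.8*w^3 - 5.34*w^2 + 0.38*w + 4.51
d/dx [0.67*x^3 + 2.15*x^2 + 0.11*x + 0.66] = 2.01*x^2 + 4.3*x + 0.11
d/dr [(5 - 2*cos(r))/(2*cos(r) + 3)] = 16*sin(r)/(2*cos(r) + 3)^2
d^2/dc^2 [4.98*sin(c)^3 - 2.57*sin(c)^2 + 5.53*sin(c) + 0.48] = -9.26500000000001*sin(c) + 11.205*sin(3*c) - 5.14*cos(2*c)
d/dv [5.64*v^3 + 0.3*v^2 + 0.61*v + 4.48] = 16.92*v^2 + 0.6*v + 0.61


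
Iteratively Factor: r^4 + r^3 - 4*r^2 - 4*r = (r - 2)*(r^3 + 3*r^2 + 2*r) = r*(r - 2)*(r^2 + 3*r + 2) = r*(r - 2)*(r + 1)*(r + 2)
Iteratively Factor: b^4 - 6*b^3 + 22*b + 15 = (b + 1)*(b^3 - 7*b^2 + 7*b + 15) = (b - 3)*(b + 1)*(b^2 - 4*b - 5) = (b - 5)*(b - 3)*(b + 1)*(b + 1)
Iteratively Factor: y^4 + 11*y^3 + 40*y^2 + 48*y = (y)*(y^3 + 11*y^2 + 40*y + 48) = y*(y + 4)*(y^2 + 7*y + 12) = y*(y + 3)*(y + 4)*(y + 4)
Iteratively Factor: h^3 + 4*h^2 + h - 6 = (h + 2)*(h^2 + 2*h - 3) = (h - 1)*(h + 2)*(h + 3)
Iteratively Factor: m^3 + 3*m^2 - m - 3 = (m - 1)*(m^2 + 4*m + 3) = (m - 1)*(m + 1)*(m + 3)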